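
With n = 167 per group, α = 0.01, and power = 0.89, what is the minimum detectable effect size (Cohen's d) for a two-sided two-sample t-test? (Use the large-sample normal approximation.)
d ≈ 0.42

Minimum detectable effect (two-sample t-test, normal approximation):
d = (z_{α/2} + z_β) / √(n/2)
d = (2.576 + 1.227) / √(167/2)
d = 3.802 / 9.138
d ≈ 0.42

By Cohen's convention (0.2 small / 0.5 medium / 0.8 large): small effect.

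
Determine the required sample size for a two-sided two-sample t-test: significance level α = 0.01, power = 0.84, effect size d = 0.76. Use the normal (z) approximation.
n = 45 per group

Sample size formula (two-sample t-test, normal approximation):
n = 2 · ((z_{α/2} + z_β) / d)²

z_{α/2} = 2.576 (for α = 0.01, two-sided)
z_β = 0.994 (for power = 0.84)
d = 0.76

n = 2 · ((2.576 + 0.994) / 0.76)²
n = 2 · (4.697)²
n ≈ 44.12
Round up to the next whole number: n = 45 per group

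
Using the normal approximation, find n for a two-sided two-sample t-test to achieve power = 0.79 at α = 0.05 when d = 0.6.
n = 43 per group

Sample size formula (two-sample t-test, normal approximation):
n = 2 · ((z_{α/2} + z_β) / d)²

z_{α/2} = 1.960 (for α = 0.05, two-sided)
z_β = 0.806 (for power = 0.79)
d = 0.6

n = 2 · ((1.960 + 0.806) / 0.6)²
n = 2 · (4.610)²
n ≈ 42.50
Round up to the next whole number: n = 43 per group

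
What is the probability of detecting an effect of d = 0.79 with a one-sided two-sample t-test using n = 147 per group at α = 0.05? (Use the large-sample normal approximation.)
Power ≈ 1.00

Power calculation (two-sample t-test, normal approximation):
z_β = d · √(n/2) - z_α
z_β = 0.79 · √(147/2) - 1.645
z_β = 0.79 · 8.573 - 1.645
z_β = 5.128

Power = Φ(z_β) = Φ(5.128) ≈ 1.000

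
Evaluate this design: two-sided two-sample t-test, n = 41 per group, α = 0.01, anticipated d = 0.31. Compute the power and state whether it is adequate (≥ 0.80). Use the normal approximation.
Power ≈ 0.12; the study is underpowered (power < 0.80)

Power calculation (two-sample t-test, normal approximation):
z_β = d · √(n/2) - z_{α/2}
z_β = 0.31 · √(41/2) - 2.576
z_β = 0.31 · 4.528 - 2.576
z_β = -1.172

Power = Φ(z_β) = Φ(-1.172) ≈ 0.121

Effect size d = 0.31 is small by Cohen's convention (0.2/0.5/0.8).

Threshold: power ≥ 0.80 is conventionally adequate.
Power ≈ 0.12 → the study is underpowered (power < 0.80).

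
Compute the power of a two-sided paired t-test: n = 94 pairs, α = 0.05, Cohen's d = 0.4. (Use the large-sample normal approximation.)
Power ≈ 0.97

Power calculation (paired t-test, normal approximation):
z_β = d · √n - z_{α/2}
z_β = 0.4 · √94 - 1.960
z_β = 0.4 · 9.695 - 1.960
z_β = 1.918

Power = Φ(z_β) = Φ(1.918) ≈ 0.972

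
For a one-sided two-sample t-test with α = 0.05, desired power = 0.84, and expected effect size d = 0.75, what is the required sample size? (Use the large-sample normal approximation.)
n = 25 per group

Sample size formula (two-sample t-test, normal approximation):
n = 2 · ((z_α + z_β) / d)²

z_α = 1.645 (for α = 0.05, one-sided)
z_β = 0.994 (for power = 0.84)
d = 0.75

n = 2 · ((1.645 + 0.994) / 0.75)²
n = 2 · (3.519)²
n ≈ 24.77
Round up to the next whole number: n = 25 per group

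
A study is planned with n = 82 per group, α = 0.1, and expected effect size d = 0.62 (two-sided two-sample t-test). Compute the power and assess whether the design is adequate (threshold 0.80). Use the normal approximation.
Power ≈ 0.99; the study is adequately powered (power ≥ 0.80)

Power calculation (two-sample t-test, normal approximation):
z_β = d · √(n/2) - z_{α/2}
z_β = 0.62 · √(82/2) - 1.645
z_β = 0.62 · 6.403 - 1.645
z_β = 2.325

Power = Φ(z_β) = Φ(2.325) ≈ 0.990

Effect size d = 0.62 is medium by Cohen's convention (0.2/0.5/0.8).

Threshold: power ≥ 0.80 is conventionally adequate.
Power ≈ 0.99 → the study is adequately powered (power ≥ 0.80).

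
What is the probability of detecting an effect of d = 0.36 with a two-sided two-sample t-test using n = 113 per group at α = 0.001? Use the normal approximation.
Power ≈ 0.28

Power calculation (two-sample t-test, normal approximation):
z_β = d · √(n/2) - z_{α/2}
z_β = 0.36 · √(113/2) - 3.291
z_β = 0.36 · 7.517 - 3.291
z_β = -0.585

Power = Φ(z_β) = Φ(-0.585) ≈ 0.279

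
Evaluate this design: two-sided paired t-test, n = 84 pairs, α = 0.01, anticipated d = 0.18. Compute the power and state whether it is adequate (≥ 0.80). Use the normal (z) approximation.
Power ≈ 0.18; the study is underpowered (power < 0.80)

Power calculation (paired t-test, normal approximation):
z_β = d · √n - z_{α/2}
z_β = 0.18 · √84 - 2.576
z_β = 0.18 · 9.165 - 2.576
z_β = -0.926

Power = Φ(z_β) = Φ(-0.926) ≈ 0.177

Effect size d = 0.18 is very small by Cohen's convention (0.2/0.5/0.8).

Threshold: power ≥ 0.80 is conventionally adequate.
Power ≈ 0.18 → the study is underpowered (power < 0.80).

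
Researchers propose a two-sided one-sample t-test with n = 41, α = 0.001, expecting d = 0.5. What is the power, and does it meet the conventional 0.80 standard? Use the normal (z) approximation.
Power ≈ 0.46; the study is underpowered (power < 0.80)

Power calculation (one-sample t-test, normal approximation):
z_β = d · √n - z_{α/2}
z_β = 0.5 · √41 - 3.291
z_β = 0.5 · 6.403 - 3.291
z_β = -0.089

Power = Φ(z_β) = Φ(-0.089) ≈ 0.465

Effect size d = 0.5 is medium by Cohen's convention (0.2/0.5/0.8).

Threshold: power ≥ 0.80 is conventionally adequate.
Power ≈ 0.46 → the study is underpowered (power < 0.80).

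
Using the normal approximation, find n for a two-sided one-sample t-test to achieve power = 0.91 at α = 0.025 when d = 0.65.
n = 31

Sample size formula (one-sample t-test, normal approximation):
n = ((z_{α/2} + z_β) / d)²

z_{α/2} = 2.241 (for α = 0.025, two-sided)
z_β = 1.341 (for power = 0.91)
d = 0.65

n = ((2.241 + 1.341) / 0.65)²
n = (5.511)²
n ≈ 30.37
Round up to the next whole number: n = 31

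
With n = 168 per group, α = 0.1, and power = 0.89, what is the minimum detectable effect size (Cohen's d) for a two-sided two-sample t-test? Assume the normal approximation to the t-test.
d ≈ 0.31

Minimum detectable effect (two-sample t-test, normal approximation):
d = (z_{α/2} + z_β) / √(n/2)
d = (1.645 + 1.227) / √(168/2)
d = 2.871 / 9.165
d ≈ 0.31

By Cohen's convention (0.2 small / 0.5 medium / 0.8 large): small effect.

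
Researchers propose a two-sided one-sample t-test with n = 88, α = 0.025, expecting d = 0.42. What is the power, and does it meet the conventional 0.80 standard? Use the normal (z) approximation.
Power ≈ 0.96; the study is adequately powered (power ≥ 0.80)

Power calculation (one-sample t-test, normal approximation):
z_β = d · √n - z_{α/2}
z_β = 0.42 · √88 - 2.241
z_β = 0.42 · 9.381 - 2.241
z_β = 1.699

Power = Φ(z_β) = Φ(1.699) ≈ 0.955

Effect size d = 0.42 is small by Cohen's convention (0.2/0.5/0.8).

Threshold: power ≥ 0.80 is conventionally adequate.
Power ≈ 0.96 → the study is adequately powered (power ≥ 0.80).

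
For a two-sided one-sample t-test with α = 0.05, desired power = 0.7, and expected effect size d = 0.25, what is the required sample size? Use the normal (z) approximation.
n = 99

Sample size formula (one-sample t-test, normal approximation):
n = ((z_{α/2} + z_β) / d)²

z_{α/2} = 1.960 (for α = 0.05, two-sided)
z_β = 0.524 (for power = 0.7)
d = 0.25

n = ((1.960 + 0.524) / 0.25)²
n = (9.936)²
n ≈ 98.72
Round up to the next whole number: n = 99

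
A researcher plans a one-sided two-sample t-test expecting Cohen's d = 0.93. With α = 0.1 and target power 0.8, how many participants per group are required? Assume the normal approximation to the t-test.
n = 11 per group

Sample size formula (two-sample t-test, normal approximation):
n = 2 · ((z_α + z_β) / d)²

z_α = 1.282 (for α = 0.1, one-sided)
z_β = 0.842 (for power = 0.8)
d = 0.93

n = 2 · ((1.282 + 0.842) / 0.93)²
n = 2 · (2.284)²
n ≈ 10.43
Round up to the next whole number: n = 11 per group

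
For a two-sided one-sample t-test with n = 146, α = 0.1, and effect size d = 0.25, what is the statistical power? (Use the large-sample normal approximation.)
Power ≈ 0.92

Power calculation (one-sample t-test, normal approximation):
z_β = d · √n - z_{α/2}
z_β = 0.25 · √146 - 1.645
z_β = 0.25 · 12.083 - 1.645
z_β = 1.376

Power = Φ(z_β) = Φ(1.376) ≈ 0.916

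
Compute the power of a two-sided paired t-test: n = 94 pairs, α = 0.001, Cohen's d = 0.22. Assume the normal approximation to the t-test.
Power ≈ 0.12

Power calculation (paired t-test, normal approximation):
z_β = d · √n - z_{α/2}
z_β = 0.22 · √94 - 3.291
z_β = 0.22 · 9.695 - 3.291
z_β = -1.158

Power = Φ(z_β) = Φ(-1.158) ≈ 0.124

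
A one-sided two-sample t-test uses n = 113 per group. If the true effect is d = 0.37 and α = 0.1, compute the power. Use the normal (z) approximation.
Power ≈ 0.93

Power calculation (two-sample t-test, normal approximation):
z_β = d · √(n/2) - z_α
z_β = 0.37 · √(113/2) - 1.282
z_β = 0.37 · 7.517 - 1.282
z_β = 1.500

Power = Φ(z_β) = Φ(1.500) ≈ 0.933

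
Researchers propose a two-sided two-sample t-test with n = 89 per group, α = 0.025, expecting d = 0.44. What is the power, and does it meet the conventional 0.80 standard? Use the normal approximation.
Power ≈ 0.76; the study is underpowered (power < 0.80)

Power calculation (two-sample t-test, normal approximation):
z_β = d · √(n/2) - z_{α/2}
z_β = 0.44 · √(89/2) - 2.241
z_β = 0.44 · 6.671 - 2.241
z_β = 0.694

Power = Φ(z_β) = Φ(0.694) ≈ 0.756

Effect size d = 0.44 is small by Cohen's convention (0.2/0.5/0.8).

Threshold: power ≥ 0.80 is conventionally adequate.
Power ≈ 0.76 → the study is underpowered (power < 0.80).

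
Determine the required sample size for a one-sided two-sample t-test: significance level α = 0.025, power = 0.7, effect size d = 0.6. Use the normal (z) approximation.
n = 35 per group

Sample size formula (two-sample t-test, normal approximation):
n = 2 · ((z_α + z_β) / d)²

z_α = 1.960 (for α = 0.025, one-sided)
z_β = 0.524 (for power = 0.7)
d = 0.6

n = 2 · ((1.960 + 0.524) / 0.6)²
n = 2 · (4.140)²
n ≈ 34.28
Round up to the next whole number: n = 35 per group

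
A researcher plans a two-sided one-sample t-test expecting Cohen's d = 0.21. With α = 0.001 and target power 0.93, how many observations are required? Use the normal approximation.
n = 516

Sample size formula (one-sample t-test, normal approximation):
n = ((z_{α/2} + z_β) / d)²

z_{α/2} = 3.291 (for α = 0.001, two-sided)
z_β = 1.476 (for power = 0.93)
d = 0.21

n = ((3.291 + 1.476) / 0.21)²
n = (22.700)²
n ≈ 515.29
Round up to the next whole number: n = 516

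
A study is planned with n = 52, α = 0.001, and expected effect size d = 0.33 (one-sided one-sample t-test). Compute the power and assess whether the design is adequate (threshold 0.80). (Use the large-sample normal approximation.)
Power ≈ 0.24; the study is underpowered (power < 0.80)

Power calculation (one-sample t-test, normal approximation):
z_β = d · √n - z_α
z_β = 0.33 · √52 - 3.090
z_β = 0.33 · 7.211 - 3.090
z_β = -0.711

Power = Φ(z_β) = Φ(-0.711) ≈ 0.239

Effect size d = 0.33 is small by Cohen's convention (0.2/0.5/0.8).

Threshold: power ≥ 0.80 is conventionally adequate.
Power ≈ 0.24 → the study is underpowered (power < 0.80).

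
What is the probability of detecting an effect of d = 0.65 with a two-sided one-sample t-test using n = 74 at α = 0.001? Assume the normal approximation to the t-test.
Power ≈ 0.99

Power calculation (one-sample t-test, normal approximation):
z_β = d · √n - z_{α/2}
z_β = 0.65 · √74 - 3.291
z_β = 0.65 · 8.602 - 3.291
z_β = 2.301

Power = Φ(z_β) = Φ(2.301) ≈ 0.989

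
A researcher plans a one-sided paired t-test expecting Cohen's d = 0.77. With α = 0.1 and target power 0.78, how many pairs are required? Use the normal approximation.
n = 8 pairs

Sample size formula (paired t-test, normal approximation):
n = ((z_α + z_β) / d)²

z_α = 1.282 (for α = 0.1, one-sided)
z_β = 0.772 (for power = 0.78)
d = 0.77

n = ((1.282 + 0.772) / 0.77)²
n = (2.668)²
n ≈ 7.12
Round up to the next whole number: n = 8 pairs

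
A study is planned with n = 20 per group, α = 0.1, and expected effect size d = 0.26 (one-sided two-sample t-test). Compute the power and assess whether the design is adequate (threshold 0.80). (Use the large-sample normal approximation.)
Power ≈ 0.32; the study is underpowered (power < 0.80)

Power calculation (two-sample t-test, normal approximation):
z_β = d · √(n/2) - z_α
z_β = 0.26 · √(20/2) - 1.282
z_β = 0.26 · 3.162 - 1.282
z_β = -0.459

Power = Φ(z_β) = Φ(-0.459) ≈ 0.323

Effect size d = 0.26 is small by Cohen's convention (0.2/0.5/0.8).

Threshold: power ≥ 0.80 is conventionally adequate.
Power ≈ 0.32 → the study is underpowered (power < 0.80).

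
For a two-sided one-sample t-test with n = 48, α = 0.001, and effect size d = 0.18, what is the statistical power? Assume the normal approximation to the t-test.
Power ≈ 0.02

Power calculation (one-sample t-test, normal approximation):
z_β = d · √n - z_{α/2}
z_β = 0.18 · √48 - 3.291
z_β = 0.18 · 6.928 - 3.291
z_β = -2.043

Power = Φ(z_β) = Φ(-2.043) ≈ 0.021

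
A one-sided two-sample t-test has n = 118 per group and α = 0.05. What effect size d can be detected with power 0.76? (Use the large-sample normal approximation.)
d ≈ 0.31

Minimum detectable effect (two-sample t-test, normal approximation):
d = (z_α + z_β) / √(n/2)
d = (1.645 + 0.706) / √(118/2)
d = 2.351 / 7.681
d ≈ 0.31

By Cohen's convention (0.2 small / 0.5 medium / 0.8 large): small effect.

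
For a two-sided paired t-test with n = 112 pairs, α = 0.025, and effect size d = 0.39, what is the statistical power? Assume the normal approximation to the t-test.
Power ≈ 0.97

Power calculation (paired t-test, normal approximation):
z_β = d · √n - z_{α/2}
z_β = 0.39 · √112 - 2.241
z_β = 0.39 · 10.583 - 2.241
z_β = 1.886

Power = Φ(z_β) = Φ(1.886) ≈ 0.970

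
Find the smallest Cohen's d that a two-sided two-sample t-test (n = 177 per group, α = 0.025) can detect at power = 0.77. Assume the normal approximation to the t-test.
d ≈ 0.32

Minimum detectable effect (two-sample t-test, normal approximation):
d = (z_{α/2} + z_β) / √(n/2)
d = (2.241 + 0.739) / √(177/2)
d = 2.980 / 9.407
d ≈ 0.32

By Cohen's convention (0.2 small / 0.5 medium / 0.8 large): small effect.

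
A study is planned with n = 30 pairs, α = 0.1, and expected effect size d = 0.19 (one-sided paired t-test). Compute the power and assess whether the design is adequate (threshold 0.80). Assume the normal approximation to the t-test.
Power ≈ 0.40; the study is underpowered (power < 0.80)

Power calculation (paired t-test, normal approximation):
z_β = d · √n - z_α
z_β = 0.19 · √30 - 1.282
z_β = 0.19 · 5.477 - 1.282
z_β = -0.241

Power = Φ(z_β) = Φ(-0.241) ≈ 0.405

Effect size d = 0.19 is very small by Cohen's convention (0.2/0.5/0.8).

Threshold: power ≥ 0.80 is conventionally adequate.
Power ≈ 0.40 → the study is underpowered (power < 0.80).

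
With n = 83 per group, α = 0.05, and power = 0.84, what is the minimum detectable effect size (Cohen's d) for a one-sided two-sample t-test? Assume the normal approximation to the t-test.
d ≈ 0.41

Minimum detectable effect (two-sample t-test, normal approximation):
d = (z_α + z_β) / √(n/2)
d = (1.645 + 0.994) / √(83/2)
d = 2.639 / 6.442
d ≈ 0.41

By Cohen's convention (0.2 small / 0.5 medium / 0.8 large): small effect.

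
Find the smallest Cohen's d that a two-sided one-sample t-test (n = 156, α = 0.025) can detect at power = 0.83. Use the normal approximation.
d ≈ 0.26

Minimum detectable effect (one-sample t-test, normal approximation):
d = (z_{α/2} + z_β) / √n
d = (2.241 + 0.954) / √156
d = 3.196 / 12.490
d ≈ 0.26

By Cohen's convention (0.2 small / 0.5 medium / 0.8 large): small effect.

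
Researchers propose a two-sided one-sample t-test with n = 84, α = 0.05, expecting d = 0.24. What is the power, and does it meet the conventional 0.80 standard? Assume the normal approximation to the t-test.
Power ≈ 0.59; the study is underpowered (power < 0.80)

Power calculation (one-sample t-test, normal approximation):
z_β = d · √n - z_{α/2}
z_β = 0.24 · √84 - 1.960
z_β = 0.24 · 9.165 - 1.960
z_β = 0.240

Power = Φ(z_β) = Φ(0.240) ≈ 0.595

Effect size d = 0.24 is small by Cohen's convention (0.2/0.5/0.8).

Threshold: power ≥ 0.80 is conventionally adequate.
Power ≈ 0.59 → the study is underpowered (power < 0.80).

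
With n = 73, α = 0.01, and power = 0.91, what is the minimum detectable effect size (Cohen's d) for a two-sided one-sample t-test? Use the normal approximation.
d ≈ 0.46

Minimum detectable effect (one-sample t-test, normal approximation):
d = (z_{α/2} + z_β) / √n
d = (2.576 + 1.341) / √73
d = 3.917 / 8.544
d ≈ 0.46

By Cohen's convention (0.2 small / 0.5 medium / 0.8 large): small effect.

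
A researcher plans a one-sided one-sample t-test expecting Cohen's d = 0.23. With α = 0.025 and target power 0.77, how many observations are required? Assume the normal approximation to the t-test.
n = 138

Sample size formula (one-sample t-test, normal approximation):
n = ((z_α + z_β) / d)²

z_α = 1.960 (for α = 0.025, one-sided)
z_β = 0.739 (for power = 0.77)
d = 0.23

n = ((1.960 + 0.739) / 0.23)²
n = (11.735)²
n ≈ 137.71
Round up to the next whole number: n = 138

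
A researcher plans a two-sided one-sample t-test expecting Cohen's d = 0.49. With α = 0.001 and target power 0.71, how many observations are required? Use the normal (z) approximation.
n = 62

Sample size formula (one-sample t-test, normal approximation):
n = ((z_{α/2} + z_β) / d)²

z_{α/2} = 3.291 (for α = 0.001, two-sided)
z_β = 0.553 (for power = 0.71)
d = 0.49

n = ((3.291 + 0.553) / 0.49)²
n = (7.845)²
n ≈ 61.54
Round up to the next whole number: n = 62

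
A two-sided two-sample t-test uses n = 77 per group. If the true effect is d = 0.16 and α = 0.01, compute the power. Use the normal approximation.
Power ≈ 0.06

Power calculation (two-sample t-test, normal approximation):
z_β = d · √(n/2) - z_{α/2}
z_β = 0.16 · √(77/2) - 2.576
z_β = 0.16 · 6.205 - 2.576
z_β = -1.583

Power = Φ(z_β) = Φ(-1.583) ≈ 0.057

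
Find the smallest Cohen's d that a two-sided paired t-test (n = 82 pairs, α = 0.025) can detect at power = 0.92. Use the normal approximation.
d ≈ 0.40

Minimum detectable effect (paired t-test, normal approximation):
d = (z_{α/2} + z_β) / √n
d = (2.241 + 1.405) / √82
d = 3.646 / 9.055
d ≈ 0.40

By Cohen's convention (0.2 small / 0.5 medium / 0.8 large): small effect.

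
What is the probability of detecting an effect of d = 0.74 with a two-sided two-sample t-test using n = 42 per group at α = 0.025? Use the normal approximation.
Power ≈ 0.87

Power calculation (two-sample t-test, normal approximation):
z_β = d · √(n/2) - z_{α/2}
z_β = 0.74 · √(42/2) - 2.241
z_β = 0.74 · 4.583 - 2.241
z_β = 1.150

Power = Φ(z_β) = Φ(1.150) ≈ 0.875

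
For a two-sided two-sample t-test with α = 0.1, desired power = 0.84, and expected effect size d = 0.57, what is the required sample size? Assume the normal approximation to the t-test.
n = 43 per group

Sample size formula (two-sample t-test, normal approximation):
n = 2 · ((z_{α/2} + z_β) / d)²

z_{α/2} = 1.645 (for α = 0.1, two-sided)
z_β = 0.994 (for power = 0.84)
d = 0.57

n = 2 · ((1.645 + 0.994) / 0.57)²
n = 2 · (4.630)²
n ≈ 42.87
Round up to the next whole number: n = 43 per group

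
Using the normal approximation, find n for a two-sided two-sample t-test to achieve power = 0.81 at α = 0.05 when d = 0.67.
n = 36 per group

Sample size formula (two-sample t-test, normal approximation):
n = 2 · ((z_{α/2} + z_β) / d)²

z_{α/2} = 1.960 (for α = 0.05, two-sided)
z_β = 0.878 (for power = 0.81)
d = 0.67

n = 2 · ((1.960 + 0.878) / 0.67)²
n = 2 · (4.236)²
n ≈ 35.89
Round up to the next whole number: n = 36 per group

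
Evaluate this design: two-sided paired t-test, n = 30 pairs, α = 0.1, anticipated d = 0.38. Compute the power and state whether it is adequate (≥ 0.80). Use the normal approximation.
Power ≈ 0.67; the study is underpowered (power < 0.80)

Power calculation (paired t-test, normal approximation):
z_β = d · √n - z_{α/2}
z_β = 0.38 · √30 - 1.645
z_β = 0.38 · 5.477 - 1.645
z_β = 0.436

Power = Φ(z_β) = Φ(0.436) ≈ 0.669

Effect size d = 0.38 is small by Cohen's convention (0.2/0.5/0.8).

Threshold: power ≥ 0.80 is conventionally adequate.
Power ≈ 0.67 → the study is underpowered (power < 0.80).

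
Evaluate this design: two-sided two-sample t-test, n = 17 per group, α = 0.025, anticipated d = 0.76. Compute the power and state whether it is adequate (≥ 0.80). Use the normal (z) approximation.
Power ≈ 0.49; the study is underpowered (power < 0.80)

Power calculation (two-sample t-test, normal approximation):
z_β = d · √(n/2) - z_{α/2}
z_β = 0.76 · √(17/2) - 2.241
z_β = 0.76 · 2.915 - 2.241
z_β = -0.026

Power = Φ(z_β) = Φ(-0.026) ≈ 0.490

Effect size d = 0.76 is medium by Cohen's convention (0.2/0.5/0.8).

Threshold: power ≥ 0.80 is conventionally adequate.
Power ≈ 0.49 → the study is underpowered (power < 0.80).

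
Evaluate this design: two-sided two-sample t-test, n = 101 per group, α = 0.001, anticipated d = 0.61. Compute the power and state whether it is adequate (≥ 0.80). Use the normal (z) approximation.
Power ≈ 0.85; the study is adequately powered (power ≥ 0.80)

Power calculation (two-sample t-test, normal approximation):
z_β = d · √(n/2) - z_{α/2}
z_β = 0.61 · √(101/2) - 3.291
z_β = 0.61 · 7.106 - 3.291
z_β = 1.044

Power = Φ(z_β) = Φ(1.044) ≈ 0.852

Effect size d = 0.61 is medium by Cohen's convention (0.2/0.5/0.8).

Threshold: power ≥ 0.80 is conventionally adequate.
Power ≈ 0.85 → the study is adequately powered (power ≥ 0.80).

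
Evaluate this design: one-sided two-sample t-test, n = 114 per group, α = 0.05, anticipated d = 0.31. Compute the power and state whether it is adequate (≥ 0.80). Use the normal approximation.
Power ≈ 0.76; the study is underpowered (power < 0.80)

Power calculation (two-sample t-test, normal approximation):
z_β = d · √(n/2) - z_α
z_β = 0.31 · √(114/2) - 1.645
z_β = 0.31 · 7.550 - 1.645
z_β = 0.696

Power = Φ(z_β) = Φ(0.696) ≈ 0.757

Effect size d = 0.31 is small by Cohen's convention (0.2/0.5/0.8).

Threshold: power ≥ 0.80 is conventionally adequate.
Power ≈ 0.76 → the study is underpowered (power < 0.80).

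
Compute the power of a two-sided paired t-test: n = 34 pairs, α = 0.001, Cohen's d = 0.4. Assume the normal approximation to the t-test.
Power ≈ 0.17

Power calculation (paired t-test, normal approximation):
z_β = d · √n - z_{α/2}
z_β = 0.4 · √34 - 3.291
z_β = 0.4 · 5.831 - 3.291
z_β = -0.958

Power = Φ(z_β) = Φ(-0.958) ≈ 0.169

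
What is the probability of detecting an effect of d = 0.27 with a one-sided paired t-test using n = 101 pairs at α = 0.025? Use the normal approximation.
Power ≈ 0.77

Power calculation (paired t-test, normal approximation):
z_β = d · √n - z_α
z_β = 0.27 · √101 - 1.960
z_β = 0.27 · 10.050 - 1.960
z_β = 0.754

Power = Φ(z_β) = Φ(0.754) ≈ 0.774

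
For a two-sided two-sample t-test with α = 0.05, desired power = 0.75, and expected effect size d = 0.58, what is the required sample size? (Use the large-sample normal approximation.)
n = 42 per group

Sample size formula (two-sample t-test, normal approximation):
n = 2 · ((z_{α/2} + z_β) / d)²

z_{α/2} = 1.960 (for α = 0.05, two-sided)
z_β = 0.674 (for power = 0.75)
d = 0.58

n = 2 · ((1.960 + 0.674) / 0.58)²
n = 2 · (4.541)²
n ≈ 41.24
Round up to the next whole number: n = 42 per group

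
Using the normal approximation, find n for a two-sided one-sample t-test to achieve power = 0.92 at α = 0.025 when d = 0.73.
n = 25

Sample size formula (one-sample t-test, normal approximation):
n = ((z_{α/2} + z_β) / d)²

z_{α/2} = 2.241 (for α = 0.025, two-sided)
z_β = 1.405 (for power = 0.92)
d = 0.73

n = ((2.241 + 1.405) / 0.73)²
n = (4.995)²
n ≈ 24.95
Round up to the next whole number: n = 25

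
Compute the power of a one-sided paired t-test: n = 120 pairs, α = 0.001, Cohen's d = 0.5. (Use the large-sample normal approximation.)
Power ≈ 0.99

Power calculation (paired t-test, normal approximation):
z_β = d · √n - z_α
z_β = 0.5 · √120 - 3.090
z_β = 0.5 · 10.954 - 3.090
z_β = 2.387

Power = Φ(z_β) = Φ(2.387) ≈ 0.992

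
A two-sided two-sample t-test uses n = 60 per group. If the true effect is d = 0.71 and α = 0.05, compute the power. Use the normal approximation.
Power ≈ 0.97

Power calculation (two-sample t-test, normal approximation):
z_β = d · √(n/2) - z_{α/2}
z_β = 0.71 · √(60/2) - 1.960
z_β = 0.71 · 5.477 - 1.960
z_β = 1.929

Power = Φ(z_β) = Φ(1.929) ≈ 0.973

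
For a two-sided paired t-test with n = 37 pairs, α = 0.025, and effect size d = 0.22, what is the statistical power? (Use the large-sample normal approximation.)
Power ≈ 0.18

Power calculation (paired t-test, normal approximation):
z_β = d · √n - z_{α/2}
z_β = 0.22 · √37 - 2.241
z_β = 0.22 · 6.083 - 2.241
z_β = -0.903

Power = Φ(z_β) = Φ(-0.903) ≈ 0.183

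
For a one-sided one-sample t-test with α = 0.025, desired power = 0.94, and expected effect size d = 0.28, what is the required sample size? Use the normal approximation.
n = 158

Sample size formula (one-sample t-test, normal approximation):
n = ((z_α + z_β) / d)²

z_α = 1.960 (for α = 0.025, one-sided)
z_β = 1.555 (for power = 0.94)
d = 0.28

n = ((1.960 + 1.555) / 0.28)²
n = (12.554)²
n ≈ 157.60
Round up to the next whole number: n = 158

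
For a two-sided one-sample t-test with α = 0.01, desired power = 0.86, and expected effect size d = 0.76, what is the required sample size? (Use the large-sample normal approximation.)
n = 24

Sample size formula (one-sample t-test, normal approximation):
n = ((z_{α/2} + z_β) / d)²

z_{α/2} = 2.576 (for α = 0.01, two-sided)
z_β = 1.080 (for power = 0.86)
d = 0.76

n = ((2.576 + 1.080) / 0.76)²
n = (4.811)²
n ≈ 23.15
Round up to the next whole number: n = 24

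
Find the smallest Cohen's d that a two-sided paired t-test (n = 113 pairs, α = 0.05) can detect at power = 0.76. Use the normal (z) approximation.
d ≈ 0.25

Minimum detectable effect (paired t-test, normal approximation):
d = (z_{α/2} + z_β) / √n
d = (1.960 + 0.706) / √113
d = 2.666 / 10.630
d ≈ 0.25

By Cohen's convention (0.2 small / 0.5 medium / 0.8 large): small effect.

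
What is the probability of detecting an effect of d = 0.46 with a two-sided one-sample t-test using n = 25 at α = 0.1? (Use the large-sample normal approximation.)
Power ≈ 0.74

Power calculation (one-sample t-test, normal approximation):
z_β = d · √n - z_{α/2}
z_β = 0.46 · √25 - 1.645
z_β = 0.46 · 5.000 - 1.645
z_β = 0.655

Power = Φ(z_β) = Φ(0.655) ≈ 0.744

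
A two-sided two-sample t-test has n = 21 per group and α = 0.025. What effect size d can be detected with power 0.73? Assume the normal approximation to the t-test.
d ≈ 0.88

Minimum detectable effect (two-sample t-test, normal approximation):
d = (z_{α/2} + z_β) / √(n/2)
d = (2.241 + 0.613) / √(21/2)
d = 2.854 / 3.240
d ≈ 0.88

By Cohen's convention (0.2 small / 0.5 medium / 0.8 large): large effect.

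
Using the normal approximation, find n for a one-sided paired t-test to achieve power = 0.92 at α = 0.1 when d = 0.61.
n = 20 pairs

Sample size formula (paired t-test, normal approximation):
n = ((z_α + z_β) / d)²

z_α = 1.282 (for α = 0.1, one-sided)
z_β = 1.405 (for power = 0.92)
d = 0.61

n = ((1.282 + 1.405) / 0.61)²
n = (4.405)²
n ≈ 19.40
Round up to the next whole number: n = 20 pairs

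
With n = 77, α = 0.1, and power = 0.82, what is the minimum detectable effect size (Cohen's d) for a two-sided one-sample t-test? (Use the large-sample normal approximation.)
d ≈ 0.29

Minimum detectable effect (one-sample t-test, normal approximation):
d = (z_{α/2} + z_β) / √n
d = (1.645 + 0.915) / √77
d = 2.560 / 8.775
d ≈ 0.29

By Cohen's convention (0.2 small / 0.5 medium / 0.8 large): small effect.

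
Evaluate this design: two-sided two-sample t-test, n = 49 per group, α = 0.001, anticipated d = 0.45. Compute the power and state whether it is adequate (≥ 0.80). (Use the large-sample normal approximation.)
Power ≈ 0.14; the study is underpowered (power < 0.80)

Power calculation (two-sample t-test, normal approximation):
z_β = d · √(n/2) - z_{α/2}
z_β = 0.45 · √(49/2) - 3.291
z_β = 0.45 · 4.950 - 3.291
z_β = -1.063

Power = Φ(z_β) = Φ(-1.063) ≈ 0.144

Effect size d = 0.45 is small by Cohen's convention (0.2/0.5/0.8).

Threshold: power ≥ 0.80 is conventionally adequate.
Power ≈ 0.14 → the study is underpowered (power < 0.80).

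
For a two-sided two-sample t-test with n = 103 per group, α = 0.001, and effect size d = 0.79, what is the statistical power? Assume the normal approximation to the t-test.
Power ≈ 0.99

Power calculation (two-sample t-test, normal approximation):
z_β = d · √(n/2) - z_{α/2}
z_β = 0.79 · √(103/2) - 3.291
z_β = 0.79 · 7.176 - 3.291
z_β = 2.379

Power = Φ(z_β) = Φ(2.379) ≈ 0.991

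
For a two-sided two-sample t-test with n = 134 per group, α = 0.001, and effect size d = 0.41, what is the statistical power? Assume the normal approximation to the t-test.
Power ≈ 0.53

Power calculation (two-sample t-test, normal approximation):
z_β = d · √(n/2) - z_{α/2}
z_β = 0.41 · √(134/2) - 3.291
z_β = 0.41 · 8.185 - 3.291
z_β = 0.065

Power = Φ(z_β) = Φ(0.065) ≈ 0.526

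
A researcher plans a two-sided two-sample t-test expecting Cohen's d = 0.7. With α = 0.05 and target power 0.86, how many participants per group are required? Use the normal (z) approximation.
n = 38 per group

Sample size formula (two-sample t-test, normal approximation):
n = 2 · ((z_{α/2} + z_β) / d)²

z_{α/2} = 1.960 (for α = 0.05, two-sided)
z_β = 1.080 (for power = 0.86)
d = 0.7

n = 2 · ((1.960 + 1.080) / 0.7)²
n = 2 · (4.343)²
n ≈ 37.72
Round up to the next whole number: n = 38 per group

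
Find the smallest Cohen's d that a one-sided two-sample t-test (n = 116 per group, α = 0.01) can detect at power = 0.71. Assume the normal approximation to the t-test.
d ≈ 0.38

Minimum detectable effect (two-sample t-test, normal approximation):
d = (z_α + z_β) / √(n/2)
d = (2.326 + 0.553) / √(116/2)
d = 2.880 / 7.616
d ≈ 0.38

By Cohen's convention (0.2 small / 0.5 medium / 0.8 large): small effect.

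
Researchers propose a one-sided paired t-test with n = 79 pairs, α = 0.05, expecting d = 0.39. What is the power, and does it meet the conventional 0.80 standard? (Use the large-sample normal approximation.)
Power ≈ 0.97; the study is adequately powered (power ≥ 0.80)

Power calculation (paired t-test, normal approximation):
z_β = d · √n - z_α
z_β = 0.39 · √79 - 1.645
z_β = 0.39 · 8.888 - 1.645
z_β = 1.822

Power = Φ(z_β) = Φ(1.822) ≈ 0.966

Effect size d = 0.39 is small by Cohen's convention (0.2/0.5/0.8).

Threshold: power ≥ 0.80 is conventionally adequate.
Power ≈ 0.97 → the study is adequately powered (power ≥ 0.80).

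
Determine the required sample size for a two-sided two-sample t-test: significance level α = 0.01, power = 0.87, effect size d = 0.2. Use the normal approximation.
n = 686 per group

Sample size formula (two-sample t-test, normal approximation):
n = 2 · ((z_{α/2} + z_β) / d)²

z_{α/2} = 2.576 (for α = 0.01, two-sided)
z_β = 1.126 (for power = 0.87)
d = 0.2

n = 2 · ((2.576 + 1.126) / 0.2)²
n = 2 · (18.510)²
n ≈ 685.24
Round up to the next whole number: n = 686 per group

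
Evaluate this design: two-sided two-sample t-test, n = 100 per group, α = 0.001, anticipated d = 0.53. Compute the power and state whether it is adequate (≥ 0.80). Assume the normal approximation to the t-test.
Power ≈ 0.68; the study is underpowered (power < 0.80)

Power calculation (two-sample t-test, normal approximation):
z_β = d · √(n/2) - z_{α/2}
z_β = 0.53 · √(100/2) - 3.291
z_β = 0.53 · 7.071 - 3.291
z_β = 0.457

Power = Φ(z_β) = Φ(0.457) ≈ 0.676

Effect size d = 0.53 is medium by Cohen's convention (0.2/0.5/0.8).

Threshold: power ≥ 0.80 is conventionally adequate.
Power ≈ 0.68 → the study is underpowered (power < 0.80).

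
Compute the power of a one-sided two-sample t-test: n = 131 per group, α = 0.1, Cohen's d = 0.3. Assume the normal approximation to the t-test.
Power ≈ 0.87

Power calculation (two-sample t-test, normal approximation):
z_β = d · √(n/2) - z_α
z_β = 0.3 · √(131/2) - 1.282
z_β = 0.3 · 8.093 - 1.282
z_β = 1.146

Power = Φ(z_β) = Φ(1.146) ≈ 0.874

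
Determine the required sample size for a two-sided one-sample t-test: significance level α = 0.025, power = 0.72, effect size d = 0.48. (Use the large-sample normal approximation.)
n = 35

Sample size formula (one-sample t-test, normal approximation):
n = ((z_{α/2} + z_β) / d)²

z_{α/2} = 2.241 (for α = 0.025, two-sided)
z_β = 0.583 (for power = 0.72)
d = 0.48

n = ((2.241 + 0.583) / 0.48)²
n = (5.883)²
n ≈ 34.61
Round up to the next whole number: n = 35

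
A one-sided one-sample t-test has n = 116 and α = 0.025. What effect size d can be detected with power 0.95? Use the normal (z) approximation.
d ≈ 0.33

Minimum detectable effect (one-sample t-test, normal approximation):
d = (z_α + z_β) / √n
d = (1.960 + 1.645) / √116
d = 3.605 / 10.770
d ≈ 0.33

By Cohen's convention (0.2 small / 0.5 medium / 0.8 large): small effect.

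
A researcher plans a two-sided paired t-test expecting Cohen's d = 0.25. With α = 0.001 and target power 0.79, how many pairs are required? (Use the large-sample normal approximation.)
n = 269 pairs

Sample size formula (paired t-test, normal approximation):
n = ((z_{α/2} + z_β) / d)²

z_{α/2} = 3.291 (for α = 0.001, two-sided)
z_β = 0.806 (for power = 0.79)
d = 0.25

n = ((3.291 + 0.806) / 0.25)²
n = (16.388)²
n ≈ 268.57
Round up to the next whole number: n = 269 pairs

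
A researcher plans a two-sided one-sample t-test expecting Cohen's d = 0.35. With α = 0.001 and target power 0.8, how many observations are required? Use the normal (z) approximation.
n = 140

Sample size formula (one-sample t-test, normal approximation):
n = ((z_{α/2} + z_β) / d)²

z_{α/2} = 3.291 (for α = 0.001, two-sided)
z_β = 0.842 (for power = 0.8)
d = 0.35

n = ((3.291 + 0.842) / 0.35)²
n = (11.809)²
n ≈ 139.45
Round up to the next whole number: n = 140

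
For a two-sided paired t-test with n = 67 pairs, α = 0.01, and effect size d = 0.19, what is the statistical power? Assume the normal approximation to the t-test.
Power ≈ 0.15

Power calculation (paired t-test, normal approximation):
z_β = d · √n - z_{α/2}
z_β = 0.19 · √67 - 2.576
z_β = 0.19 · 8.185 - 2.576
z_β = -1.021

Power = Φ(z_β) = Φ(-1.021) ≈ 0.154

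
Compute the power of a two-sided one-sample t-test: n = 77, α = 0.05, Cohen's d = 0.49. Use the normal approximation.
Power ≈ 0.99

Power calculation (one-sample t-test, normal approximation):
z_β = d · √n - z_{α/2}
z_β = 0.49 · √77 - 1.960
z_β = 0.49 · 8.775 - 1.960
z_β = 2.340

Power = Φ(z_β) = Φ(2.340) ≈ 0.990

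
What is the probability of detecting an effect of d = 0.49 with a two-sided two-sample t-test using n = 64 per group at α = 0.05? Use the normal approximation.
Power ≈ 0.79

Power calculation (two-sample t-test, normal approximation):
z_β = d · √(n/2) - z_{α/2}
z_β = 0.49 · √(64/2) - 1.960
z_β = 0.49 · 5.657 - 1.960
z_β = 0.812

Power = Φ(z_β) = Φ(0.812) ≈ 0.792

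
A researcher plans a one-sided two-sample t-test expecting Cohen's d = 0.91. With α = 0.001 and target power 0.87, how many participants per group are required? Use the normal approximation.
n = 43 per group

Sample size formula (two-sample t-test, normal approximation):
n = 2 · ((z_α + z_β) / d)²

z_α = 3.090 (for α = 0.001, one-sided)
z_β = 1.126 (for power = 0.87)
d = 0.91

n = 2 · ((3.090 + 1.126) / 0.91)²
n = 2 · (4.633)²
n ≈ 42.93
Round up to the next whole number: n = 43 per group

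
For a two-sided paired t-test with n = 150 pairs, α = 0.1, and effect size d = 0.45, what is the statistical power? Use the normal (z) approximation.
Power ≈ 1.00

Power calculation (paired t-test, normal approximation):
z_β = d · √n - z_{α/2}
z_β = 0.45 · √150 - 1.645
z_β = 0.45 · 12.247 - 1.645
z_β = 3.866

Power = Φ(z_β) = Φ(3.866) ≈ 1.000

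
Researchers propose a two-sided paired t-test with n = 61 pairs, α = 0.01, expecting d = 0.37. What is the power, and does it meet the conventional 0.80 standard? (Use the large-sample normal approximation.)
Power ≈ 0.62; the study is underpowered (power < 0.80)

Power calculation (paired t-test, normal approximation):
z_β = d · √n - z_{α/2}
z_β = 0.37 · √61 - 2.576
z_β = 0.37 · 7.810 - 2.576
z_β = 0.314

Power = Φ(z_β) = Φ(0.314) ≈ 0.623

Effect size d = 0.37 is small by Cohen's convention (0.2/0.5/0.8).

Threshold: power ≥ 0.80 is conventionally adequate.
Power ≈ 0.62 → the study is underpowered (power < 0.80).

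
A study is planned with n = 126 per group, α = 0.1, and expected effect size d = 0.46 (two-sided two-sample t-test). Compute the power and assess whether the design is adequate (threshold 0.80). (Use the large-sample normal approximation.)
Power ≈ 0.98; the study is adequately powered (power ≥ 0.80)

Power calculation (two-sample t-test, normal approximation):
z_β = d · √(n/2) - z_{α/2}
z_β = 0.46 · √(126/2) - 1.645
z_β = 0.46 · 7.937 - 1.645
z_β = 2.006

Power = Φ(z_β) = Φ(2.006) ≈ 0.978

Effect size d = 0.46 is small by Cohen's convention (0.2/0.5/0.8).

Threshold: power ≥ 0.80 is conventionally adequate.
Power ≈ 0.98 → the study is adequately powered (power ≥ 0.80).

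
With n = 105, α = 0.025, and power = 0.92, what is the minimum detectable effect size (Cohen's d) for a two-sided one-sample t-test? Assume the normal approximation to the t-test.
d ≈ 0.36

Minimum detectable effect (one-sample t-test, normal approximation):
d = (z_{α/2} + z_β) / √n
d = (2.241 + 1.405) / √105
d = 3.646 / 10.247
d ≈ 0.36

By Cohen's convention (0.2 small / 0.5 medium / 0.8 large): small effect.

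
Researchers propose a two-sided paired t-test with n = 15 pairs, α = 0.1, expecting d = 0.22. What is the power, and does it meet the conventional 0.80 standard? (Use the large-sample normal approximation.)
Power ≈ 0.21; the study is underpowered (power < 0.80)

Power calculation (paired t-test, normal approximation):
z_β = d · √n - z_{α/2}
z_β = 0.22 · √15 - 1.645
z_β = 0.22 · 3.873 - 1.645
z_β = -0.793

Power = Φ(z_β) = Φ(-0.793) ≈ 0.214

Effect size d = 0.22 is small by Cohen's convention (0.2/0.5/0.8).

Threshold: power ≥ 0.80 is conventionally adequate.
Power ≈ 0.21 → the study is underpowered (power < 0.80).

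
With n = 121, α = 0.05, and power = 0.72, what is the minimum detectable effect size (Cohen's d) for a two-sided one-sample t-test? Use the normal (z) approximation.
d ≈ 0.23

Minimum detectable effect (one-sample t-test, normal approximation):
d = (z_{α/2} + z_β) / √n
d = (1.960 + 0.583) / √121
d = 2.543 / 11.000
d ≈ 0.23

By Cohen's convention (0.2 small / 0.5 medium / 0.8 large): small effect.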